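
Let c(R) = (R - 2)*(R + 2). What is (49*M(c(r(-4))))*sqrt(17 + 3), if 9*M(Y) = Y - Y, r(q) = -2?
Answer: 0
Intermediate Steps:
c(R) = (-2 + R)*(2 + R)
M(Y) = 0 (M(Y) = (Y - Y)/9 = (1/9)*0 = 0)
(49*M(c(r(-4))))*sqrt(17 + 3) = (49*0)*sqrt(17 + 3) = 0*sqrt(20) = 0*(2*sqrt(5)) = 0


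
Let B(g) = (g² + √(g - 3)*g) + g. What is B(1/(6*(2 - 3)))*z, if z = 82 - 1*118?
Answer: 5 + I*√114 ≈ 5.0 + 10.677*I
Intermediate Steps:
z = -36 (z = 82 - 118 = -36)
B(g) = g + g² + g*√(-3 + g) (B(g) = (g² + √(-3 + g)*g) + g = (g² + g*√(-3 + g)) + g = g + g² + g*√(-3 + g))
B(1/(6*(2 - 3)))*z = ((1 + 1/(6*(2 - 3)) + √(-3 + 1/(6*(2 - 3))))/((6*(2 - 3))))*(-36) = ((1 + 1/(6*(-1)) + √(-3 + 1/(6*(-1))))/((6*(-1))))*(-36) = ((1 + 1/(-6) + √(-3 + 1/(-6)))/(-6))*(-36) = -(1 - ⅙ + √(-3 - ⅙))/6*(-36) = -(1 - ⅙ + √(-19/6))/6*(-36) = -(1 - ⅙ + I*√114/6)/6*(-36) = -(⅚ + I*√114/6)/6*(-36) = (-5/36 - I*√114/36)*(-36) = 5 + I*√114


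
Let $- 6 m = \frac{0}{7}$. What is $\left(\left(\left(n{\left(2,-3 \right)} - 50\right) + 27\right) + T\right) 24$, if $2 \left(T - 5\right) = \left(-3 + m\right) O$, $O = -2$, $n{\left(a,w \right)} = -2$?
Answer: $-408$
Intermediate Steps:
$m = 0$ ($m = - \frac{0 \cdot \frac{1}{7}}{6} = \left(- \frac{1}{6}\right) 0 = 0$)
$T = 8$ ($T = 5 + \frac{\left(-3 + 0\right) \left(-2\right)}{2} = 5 + \frac{\left(-3\right) \left(-2\right)}{2} = 5 + \frac{1}{2} \cdot 6 = 5 + 3 = 8$)
$\left(\left(\left(n{\left(2,-3 \right)} - 50\right) + 27\right) + T\right) 24 = \left(\left(\left(-2 - 50\right) + 27\right) + 8\right) 24 = \left(\left(-52 + 27\right) + 8\right) 24 = \left(-25 + 8\right) 24 = \left(-17\right) 24 = -408$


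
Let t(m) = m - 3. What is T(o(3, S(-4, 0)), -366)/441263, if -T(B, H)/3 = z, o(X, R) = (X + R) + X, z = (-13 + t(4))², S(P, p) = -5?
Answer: -432/441263 ≈ -0.00097901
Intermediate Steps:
t(m) = -3 + m
z = 144 (z = (-13 + (-3 + 4))² = (-13 + 1)² = (-12)² = 144)
o(X, R) = R + 2*X (o(X, R) = (R + X) + X = R + 2*X)
T(B, H) = -432 (T(B, H) = -3*144 = -432)
T(o(3, S(-4, 0)), -366)/441263 = -432/441263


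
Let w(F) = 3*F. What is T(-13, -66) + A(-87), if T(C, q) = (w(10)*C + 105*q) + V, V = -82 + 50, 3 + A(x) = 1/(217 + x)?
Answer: -956149/130 ≈ -7355.0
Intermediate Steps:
A(x) = -3 + 1/(217 + x)
V = -32
T(C, q) = -32 + 30*C + 105*q (T(C, q) = ((3*10)*C + 105*q) - 32 = (30*C + 105*q) - 32 = -32 + 30*C + 105*q)
T(-13, -66) + A(-87) = (-32 + 30*(-13) + 105*(-66)) + (-650 - 3*(-87))/(217 - 87) = (-32 - 390 - 6930) + (-650 + 261)/130 = -7352 + (1/130)*(-389) = -7352 - 389/130 = -956149/130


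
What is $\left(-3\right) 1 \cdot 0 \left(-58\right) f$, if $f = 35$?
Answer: $0$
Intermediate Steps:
$\left(-3\right) 1 \cdot 0 \left(-58\right) f = \left(-3\right) 1 \cdot 0 \left(-58\right) 35 = \left(-3\right) 0 \left(-58\right) 35 = 0 \left(-58\right) 35 = 0 \cdot 35 = 0$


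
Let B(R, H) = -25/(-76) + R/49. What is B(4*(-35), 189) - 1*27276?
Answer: -14512177/532 ≈ -27279.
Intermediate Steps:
B(R, H) = 25/76 + R/49 (B(R, H) = -25*(-1/76) + R*(1/49) = 25/76 + R/49)
B(4*(-35), 189) - 1*27276 = (25/76 + (4*(-35))/49) - 1*27276 = (25/76 + (1/49)*(-140)) - 27276 = (25/76 - 20/7) - 27276 = -1345/532 - 27276 = -14512177/532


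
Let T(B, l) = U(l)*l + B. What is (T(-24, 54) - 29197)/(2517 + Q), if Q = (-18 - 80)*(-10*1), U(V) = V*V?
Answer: 128243/3497 ≈ 36.672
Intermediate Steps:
U(V) = V²
Q = 980 (Q = -98*(-10) = 980)
T(B, l) = B + l³ (T(B, l) = l²*l + B = l³ + B = B + l³)
(T(-24, 54) - 29197)/(2517 + Q) = ((-24 + 54³) - 29197)/(2517 + 980) = ((-24 + 157464) - 29197)/3497 = (157440 - 29197)*(1/3497) = 128243*(1/3497) = 128243/3497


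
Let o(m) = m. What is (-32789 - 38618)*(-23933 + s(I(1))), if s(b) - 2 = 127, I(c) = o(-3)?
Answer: 1699772228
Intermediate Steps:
I(c) = -3
s(b) = 129 (s(b) = 2 + 127 = 129)
(-32789 - 38618)*(-23933 + s(I(1))) = (-32789 - 38618)*(-23933 + 129) = -71407*(-23804) = 1699772228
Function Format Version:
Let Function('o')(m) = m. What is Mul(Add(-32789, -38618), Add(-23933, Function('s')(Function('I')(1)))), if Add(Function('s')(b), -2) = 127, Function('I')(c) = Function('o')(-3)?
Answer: 1699772228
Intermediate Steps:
Function('I')(c) = -3
Function('s')(b) = 129 (Function('s')(b) = Add(2, 127) = 129)
Mul(Add(-32789, -38618), Add(-23933, Function('s')(Function('I')(1)))) = Mul(Add(-32789, -38618), Add(-23933, 129)) = Mul(-71407, -23804) = 1699772228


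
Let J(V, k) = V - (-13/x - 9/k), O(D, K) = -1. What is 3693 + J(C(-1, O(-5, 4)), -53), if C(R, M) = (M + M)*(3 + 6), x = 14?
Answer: 2727413/742 ≈ 3675.8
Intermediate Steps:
C(R, M) = 18*M (C(R, M) = (2*M)*9 = 18*M)
J(V, k) = 13/14 + V + 9/k (J(V, k) = V - (-13/14 - 9/k) = V + (13/14 + 9/k) = 13/14 + V + 9/k)
3693 + J(C(-1, O(-5, 4)), -53) = 3693 + (13/14 + 18*(-1) + 9/(-53)) = 3693 + (13/14 - 18 + 9*(-1/53)) = 3693 + (13/14 - 18 - 9/53) = 3693 - 12793/742 = 2727413/742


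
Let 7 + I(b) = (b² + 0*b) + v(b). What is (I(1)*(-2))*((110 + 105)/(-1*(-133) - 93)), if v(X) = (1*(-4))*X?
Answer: 215/2 ≈ 107.50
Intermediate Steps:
v(X) = -4*X
I(b) = -7 + b² - 4*b (I(b) = -7 + ((b² + 0*b) - 4*b) = -7 + ((b² + 0) - 4*b) = -7 + (b² - 4*b) = -7 + b² - 4*b)
(I(1)*(-2))*((110 + 105)/(-1*(-133) - 93)) = ((-7 + 1² - 4*1)*(-2))*((110 + 105)/(-1*(-133) - 93)) = ((-7 + 1 - 4)*(-2))*(215/(133 - 93)) = (-10*(-2))*(215/40) = 20*(215*(1/40)) = 20*(43/8) = 215/2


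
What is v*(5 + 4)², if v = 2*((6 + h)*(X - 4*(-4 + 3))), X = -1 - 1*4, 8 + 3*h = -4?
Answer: -324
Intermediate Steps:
h = -4 (h = -8/3 + (⅓)*(-4) = -8/3 - 4/3 = -4)
X = -5 (X = -1 - 4 = -5)
v = -4 (v = 2*((6 - 4)*(-5 - 4*(-4 + 3))) = 2*(2*(-5 - 4*(-1))) = 2*(2*(-5 + 4)) = 2*(2*(-1)) = 2*(-2) = -4)
v*(5 + 4)² = -4*(5 + 4)² = -4*9² = -4*81 = -324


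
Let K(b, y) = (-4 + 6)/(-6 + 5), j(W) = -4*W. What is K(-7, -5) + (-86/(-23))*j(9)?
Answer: -3142/23 ≈ -136.61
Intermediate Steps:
K(b, y) = -2 (K(b, y) = 2/(-1) = 2*(-1) = -2)
K(-7, -5) + (-86/(-23))*j(9) = -2 + (-86/(-23))*(-4*9) = -2 - 86*(-1/23)*(-36) = -2 + (86/23)*(-36) = -2 - 3096/23 = -3142/23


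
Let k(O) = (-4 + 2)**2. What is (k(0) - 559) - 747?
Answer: -1302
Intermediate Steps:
k(O) = 4 (k(O) = (-2)**2 = 4)
(k(0) - 559) - 747 = (4 - 559) - 747 = -555 - 747 = -1302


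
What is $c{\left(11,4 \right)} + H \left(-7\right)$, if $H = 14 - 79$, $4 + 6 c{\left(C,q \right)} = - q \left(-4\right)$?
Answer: $457$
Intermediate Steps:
$c{\left(C,q \right)} = - \frac{2}{3} + \frac{2 q}{3}$ ($c{\left(C,q \right)} = - \frac{2}{3} + \frac{- q \left(-4\right)}{6} = - \frac{2}{3} + \frac{4 q}{6} = - \frac{2}{3} + \frac{2 q}{3}$)
$H = -65$ ($H = 14 - 79 = -65$)
$c{\left(11,4 \right)} + H \left(-7\right) = \left(- \frac{2}{3} + \frac{2}{3} \cdot 4\right) - -455 = \left(- \frac{2}{3} + \frac{8}{3}\right) + 455 = 2 + 455 = 457$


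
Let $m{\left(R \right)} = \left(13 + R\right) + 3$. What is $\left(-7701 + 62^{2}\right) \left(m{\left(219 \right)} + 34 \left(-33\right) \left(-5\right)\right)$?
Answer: $-22544165$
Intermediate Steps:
$m{\left(R \right)} = 16 + R$
$\left(-7701 + 62^{2}\right) \left(m{\left(219 \right)} + 34 \left(-33\right) \left(-5\right)\right) = \left(-7701 + 62^{2}\right) \left(\left(16 + 219\right) + 34 \left(-33\right) \left(-5\right)\right) = \left(-7701 + 3844\right) \left(235 - -5610\right) = - 3857 \left(235 + 5610\right) = \left(-3857\right) 5845 = -22544165$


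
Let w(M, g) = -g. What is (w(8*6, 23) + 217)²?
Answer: 37636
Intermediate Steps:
(w(8*6, 23) + 217)² = (-1*23 + 217)² = (-23 + 217)² = 194² = 37636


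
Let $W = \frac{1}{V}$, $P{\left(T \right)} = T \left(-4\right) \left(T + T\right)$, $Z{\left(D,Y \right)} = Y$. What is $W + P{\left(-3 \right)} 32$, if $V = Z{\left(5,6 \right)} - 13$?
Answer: $- \frac{16129}{7} \approx -2304.1$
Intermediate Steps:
$P{\left(T \right)} = - 8 T^{2}$ ($P{\left(T \right)} = - 4 T 2 T = - 8 T^{2}$)
$V = -7$ ($V = 6 - 13 = -7$)
$W = - \frac{1}{7}$ ($W = \frac{1}{-7} = - \frac{1}{7} \approx -0.14286$)
$W + P{\left(-3 \right)} 32 = - \frac{1}{7} + - 8 \left(-3\right)^{2} \cdot 32 = - \frac{1}{7} + \left(-8\right) 9 \cdot 32 = - \frac{1}{7} - 2304 = - \frac{16129}{7}$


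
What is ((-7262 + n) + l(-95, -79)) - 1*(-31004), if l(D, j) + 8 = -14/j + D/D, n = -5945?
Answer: 1405424/79 ≈ 17790.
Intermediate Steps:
l(D, j) = -7 - 14/j (l(D, j) = -8 + (-14/j + D/D) = -8 + (-14/j + 1) = -8 + (1 - 14/j) = -7 - 14/j)
((-7262 + n) + l(-95, -79)) - 1*(-31004) = ((-7262 - 5945) + (-7 - 14/(-79))) - 1*(-31004) = (-13207 + (-7 - 14*(-1/79))) + 31004 = (-13207 + (-7 + 14/79)) + 31004 = (-13207 - 539/79) + 31004 = -1043892/79 + 31004 = 1405424/79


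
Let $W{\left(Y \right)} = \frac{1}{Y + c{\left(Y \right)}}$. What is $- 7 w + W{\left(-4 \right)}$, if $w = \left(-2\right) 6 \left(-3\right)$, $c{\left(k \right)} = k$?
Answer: $- \frac{2017}{8} \approx -252.13$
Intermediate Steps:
$W{\left(Y \right)} = \frac{1}{2 Y}$ ($W{\left(Y \right)} = \frac{1}{Y + Y} = \frac{1}{2 Y}$)
$w = 36$ ($w = \left(-12\right) \left(-3\right) = 36$)
$- 7 w + W{\left(-4 \right)} = \left(-7\right) 36 + \frac{1}{2 \left(-4\right)} = -252 + \frac{1}{2} \left(- \frac{1}{4}\right) = -252 - \frac{1}{8} = - \frac{2017}{8}$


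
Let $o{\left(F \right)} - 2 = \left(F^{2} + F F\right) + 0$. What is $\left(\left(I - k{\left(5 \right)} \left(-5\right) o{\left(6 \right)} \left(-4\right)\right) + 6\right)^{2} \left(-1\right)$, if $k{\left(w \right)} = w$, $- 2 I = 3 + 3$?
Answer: $-54715609$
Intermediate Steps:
$I = -3$ ($I = - \frac{3 + 3}{2} = \left(- \frac{1}{2}\right) 6 = -3$)
$o{\left(F \right)} = 2 + 2 F^{2}$ ($o{\left(F \right)} = 2 + \left(\left(F^{2} + F F\right) + 0\right) = 2 + \left(\left(F^{2} + F^{2}\right) + 0\right) = 2 + \left(2 F^{2} + 0\right) = 2 + 2 F^{2}$)
$\left(\left(I - k{\left(5 \right)} \left(-5\right) o{\left(6 \right)} \left(-4\right)\right) + 6\right)^{2} \left(-1\right) = \left(\left(-3 - 5 \left(-5\right) \left(2 + 2 \cdot 6^{2}\right) \left(-4\right)\right) + 6\right)^{2} \left(-1\right) = \left(\left(-3 - - 25 \left(2 + 2 \cdot 36\right) \left(-4\right)\right) + 6\right)^{2} \left(-1\right) = \left(\left(-3 - - 25 \left(2 + 72\right) \left(-4\right)\right) + 6\right)^{2} \left(-1\right) = \left(\left(-3 - \left(-25\right) 74 \left(-4\right)\right) + 6\right)^{2} \left(-1\right) = \left(\left(-3 - \left(-1850\right) \left(-4\right)\right) + 6\right)^{2} \left(-1\right) = \left(\left(-3 - 7400\right) + 6\right)^{2} \left(-1\right) = \left(-7403 + 6\right)^{2} \left(-1\right) = \left(-7397\right)^{2} \left(-1\right) = 54715609 \left(-1\right) = -54715609$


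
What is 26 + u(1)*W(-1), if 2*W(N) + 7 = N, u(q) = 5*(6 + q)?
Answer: -114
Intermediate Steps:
u(q) = 30 + 5*q
W(N) = -7/2 + N/2
26 + u(1)*W(-1) = 26 + (30 + 5*1)*(-7/2 + (1/2)*(-1)) = 26 + (30 + 5)*(-7/2 - 1/2) = 26 + 35*(-4) = 26 - 140 = -114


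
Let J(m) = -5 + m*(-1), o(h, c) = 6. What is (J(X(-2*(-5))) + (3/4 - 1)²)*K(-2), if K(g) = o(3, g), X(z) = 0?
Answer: -237/8 ≈ -29.625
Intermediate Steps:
J(m) = -5 - m
K(g) = 6
(J(X(-2*(-5))) + (3/4 - 1)²)*K(-2) = ((-5 - 1*0) + (3/4 - 1)²)*6 = ((-5 + 0) + (3*(¼) - 1)²)*6 = (-5 + (¾ - 1)²)*6 = (-5 + (-¼)²)*6 = (-5 + 1/16)*6 = -79/16*6 = -237/8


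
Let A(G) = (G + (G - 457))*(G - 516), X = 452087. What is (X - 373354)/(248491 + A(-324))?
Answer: 78733/1176691 ≈ 0.066911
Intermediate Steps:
A(G) = (-516 + G)*(-457 + 2*G) (A(G) = (G + (-457 + G))*(-516 + G) = (-457 + 2*G)*(-516 + G) = (-516 + G)*(-457 + 2*G))
(X - 373354)/(248491 + A(-324)) = (452087 - 373354)/(248491 + (235812 - 1489*(-324) + 2*(-324)²)) = 78733/(248491 + (235812 + 482436 + 2*104976)) = 78733/(248491 + (235812 + 482436 + 209952)) = 78733/(248491 + 928200) = 78733/1176691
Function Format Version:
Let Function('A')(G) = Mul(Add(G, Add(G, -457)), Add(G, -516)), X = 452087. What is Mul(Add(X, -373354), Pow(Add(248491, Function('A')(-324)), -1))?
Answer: Rational(78733, 1176691) ≈ 0.066911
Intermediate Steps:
Function('A')(G) = Mul(Add(-516, G), Add(-457, Mul(2, G))) (Function('A')(G) = Mul(Add(G, Add(-457, G)), Add(-516, G)) = Mul(Add(-457, Mul(2, G)), Add(-516, G)) = Mul(Add(-516, G), Add(-457, Mul(2, G))))
Mul(Add(X, -373354), Pow(Add(248491, Function('A')(-324)), -1)) = Mul(Add(452087, -373354), Pow(Add(248491, Add(235812, Mul(-1489, -324), Mul(2, Pow(-324, 2)))), -1)) = Mul(78733, Pow(Add(248491, Add(235812, 482436, Mul(2, 104976))), -1)) = Mul(78733, Pow(Add(248491, Add(235812, 482436, 209952)), -1)) = Mul(78733, Pow(Add(248491, 928200), -1)) = Mul(78733, Pow(1176691, -1)) = Mul(78733, Rational(1, 1176691)) = Rational(78733, 1176691)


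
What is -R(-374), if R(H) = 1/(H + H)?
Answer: 1/748 ≈ 0.0013369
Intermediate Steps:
R(H) = 1/(2*H)
-R(-374) = -1/(2*(-374)) = -(-1)/(2*374) = -1*(-1/748) = 1/748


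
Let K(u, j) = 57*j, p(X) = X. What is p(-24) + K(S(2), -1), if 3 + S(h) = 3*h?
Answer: -81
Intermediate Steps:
S(h) = -3 + 3*h
p(-24) + K(S(2), -1) = -24 + 57*(-1) = -24 - 57 = -81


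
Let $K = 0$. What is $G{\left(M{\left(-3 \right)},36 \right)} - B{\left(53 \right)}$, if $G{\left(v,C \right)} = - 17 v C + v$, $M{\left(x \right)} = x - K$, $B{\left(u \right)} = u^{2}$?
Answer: $-976$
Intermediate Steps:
$M{\left(x \right)} = x$ ($M{\left(x \right)} = x - 0 = x + 0 = x$)
$G{\left(v,C \right)} = v - 17 C v$ ($G{\left(v,C \right)} = - 17 C v + v = v - 17 C v$)
$G{\left(M{\left(-3 \right)},36 \right)} - B{\left(53 \right)} = - 3 \left(1 - 612\right) - 53^{2} = - 3 \left(1 - 612\right) - 2809 = \left(-3\right) \left(-611\right) - 2809 = 1833 - 2809 = -976$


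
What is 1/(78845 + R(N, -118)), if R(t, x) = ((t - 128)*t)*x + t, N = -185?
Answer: -1/6754130 ≈ -1.4806e-7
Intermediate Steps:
R(t, x) = t + t*x*(-128 + t) (R(t, x) = ((-128 + t)*t)*x + t = (t*(-128 + t))*x + t = t*x*(-128 + t) + t = t + t*x*(-128 + t))
1/(78845 + R(N, -118)) = 1/(78845 - 185*(1 - 128*(-118) - 185*(-118))) = 1/(78845 - 185*(1 + 15104 + 21830)) = 1/(78845 - 185*36935) = 1/(78845 - 6832975) = 1/(-6754130) = -1/6754130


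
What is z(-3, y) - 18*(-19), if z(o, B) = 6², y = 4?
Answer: 378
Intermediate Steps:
z(o, B) = 36
z(-3, y) - 18*(-19) = 36 - 18*(-19) = 36 + 342 = 378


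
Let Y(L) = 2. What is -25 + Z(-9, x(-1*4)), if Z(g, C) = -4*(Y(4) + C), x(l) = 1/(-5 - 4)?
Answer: -293/9 ≈ -32.556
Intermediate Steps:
x(l) = -1/9 (x(l) = 1/(-9) = -1/9)
Z(g, C) = -8 - 4*C (Z(g, C) = -4*(2 + C) = -8 - 4*C)
-25 + Z(-9, x(-1*4)) = -25 + (-8 - 4*(-1/9)) = -25 + (-8 + 4/9) = -25 - 68/9 = -293/9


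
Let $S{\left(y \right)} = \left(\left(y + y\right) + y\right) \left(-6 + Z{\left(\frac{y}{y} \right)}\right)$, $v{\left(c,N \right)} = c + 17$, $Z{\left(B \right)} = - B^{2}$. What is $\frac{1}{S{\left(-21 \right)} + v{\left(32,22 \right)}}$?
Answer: $\frac{1}{490} \approx 0.0020408$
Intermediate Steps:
$v{\left(c,N \right)} = 17 + c$
$S{\left(y \right)} = - 21 y$ ($S{\left(y \right)} = \left(\left(y + y\right) + y\right) \left(-6 - \left(\frac{y}{y}\right)^{2}\right) = \left(2 y + y\right) \left(-6 - 1^{2}\right) = 3 y \left(-6 - 1\right) = 3 y \left(-7\right) = - 21 y$)
$\frac{1}{S{\left(-21 \right)} + v{\left(32,22 \right)}} = \frac{1}{\left(-21\right) \left(-21\right) + \left(17 + 32\right)} = \frac{1}{441 + 49} = \frac{1}{490}$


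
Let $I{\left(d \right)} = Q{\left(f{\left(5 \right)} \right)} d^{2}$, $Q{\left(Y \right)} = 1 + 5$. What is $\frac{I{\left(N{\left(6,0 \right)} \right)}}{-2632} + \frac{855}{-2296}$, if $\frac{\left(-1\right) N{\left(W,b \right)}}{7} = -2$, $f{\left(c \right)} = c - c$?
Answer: $- \frac{88401}{107912} \approx -0.81919$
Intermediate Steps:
$f{\left(c \right)} = 0$
$N{\left(W,b \right)} = 14$ ($N{\left(W,b \right)} = \left(-7\right) \left(-2\right) = 14$)
$Q{\left(Y \right)} = 6$
$I{\left(d \right)} = 6 d^{2}$
$\frac{I{\left(N{\left(6,0 \right)} \right)}}{-2632} + \frac{855}{-2296} = \frac{6 \cdot 14^{2}}{-2632} + \frac{855}{-2296} = 6 \cdot 196 \left(- \frac{1}{2632}\right) + 855 \left(- \frac{1}{2296}\right) = 1176 \left(- \frac{1}{2632}\right) - \frac{855}{2296} = - \frac{21}{47} - \frac{855}{2296} = - \frac{88401}{107912}$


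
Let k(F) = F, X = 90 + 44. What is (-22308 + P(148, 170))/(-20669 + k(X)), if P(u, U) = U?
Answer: 22138/20535 ≈ 1.0781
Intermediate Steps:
X = 134
(-22308 + P(148, 170))/(-20669 + k(X)) = (-22308 + 170)/(-20669 + 134) = -22138/(-20535) = -22138*(-1/20535) = 22138/20535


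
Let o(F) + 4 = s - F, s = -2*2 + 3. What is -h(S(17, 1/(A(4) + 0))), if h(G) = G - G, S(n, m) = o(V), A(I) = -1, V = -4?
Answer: 0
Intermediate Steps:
s = -1 (s = -4 + 3 = -1)
o(F) = -5 - F (o(F) = -4 + (-1 - F) = -5 - F)
S(n, m) = -1 (S(n, m) = -5 - 1*(-4) = -5 + 4 = -1)
h(G) = 0
-h(S(17, 1/(A(4) + 0))) = -1*0 = 0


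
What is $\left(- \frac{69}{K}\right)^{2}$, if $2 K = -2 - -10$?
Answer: $\frac{4761}{16} \approx 297.56$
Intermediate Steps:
$K = 4$ ($K = \frac{-2 - -10}{2} = \frac{-2 + 10}{2} = \frac{1}{2} \cdot 8 = 4$)
$\left(- \frac{69}{K}\right)^{2} = \left(- \frac{69}{4}\right)^{2} = \frac{4761}{16}$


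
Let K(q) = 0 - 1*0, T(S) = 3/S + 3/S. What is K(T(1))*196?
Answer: 0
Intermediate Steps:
T(S) = 6/S
K(q) = 0 (K(q) = 0 + 0 = 0)
K(T(1))*196 = 0*196 = 0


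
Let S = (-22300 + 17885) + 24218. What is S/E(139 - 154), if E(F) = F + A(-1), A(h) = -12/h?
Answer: -6601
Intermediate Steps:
E(F) = 12 + F (E(F) = F - 12/(-1) = F - 12*(-1) = F + 12 = 12 + F)
S = 19803 (S = -4415 + 24218 = 19803)
S/E(139 - 154) = 19803/(12 + (139 - 154)) = 19803/(12 - 15) = 19803/(-3) = 19803*(-⅓) = -6601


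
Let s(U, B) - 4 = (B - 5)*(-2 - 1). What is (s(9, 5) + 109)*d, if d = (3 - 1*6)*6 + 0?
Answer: -2034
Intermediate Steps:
s(U, B) = 19 - 3*B (s(U, B) = 4 + (B - 5)*(-2 - 1) = 4 + (-5 + B)*(-3) = 4 + (15 - 3*B) = 19 - 3*B)
d = -18 (d = (3 - 6)*6 + 0 = -3*6 + 0 = -18 + 0 = -18)
(s(9, 5) + 109)*d = ((19 - 3*5) + 109)*(-18) = ((19 - 15) + 109)*(-18) = (4 + 109)*(-18) = 113*(-18) = -2034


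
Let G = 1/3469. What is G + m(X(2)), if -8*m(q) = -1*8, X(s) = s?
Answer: 3470/3469 ≈ 1.0003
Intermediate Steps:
m(q) = 1 (m(q) = -(-1)*8/8 = -⅛*(-8) = 1)
G = 1/3469 ≈ 0.00028827
G + m(X(2)) = 1/3469 + 1 = 3470/3469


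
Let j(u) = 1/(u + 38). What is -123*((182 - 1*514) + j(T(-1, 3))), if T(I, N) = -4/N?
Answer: 4491591/110 ≈ 40833.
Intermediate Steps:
j(u) = 1/(38 + u)
-123*((182 - 1*514) + j(T(-1, 3))) = -123*((182 - 1*514) + 1/(38 - 4/3)) = -123*((182 - 514) + 1/(38 - 4*⅓)) = -123*(-332 + 1/(38 - 4/3)) = -123*(-332 + 1/(110/3)) = -123*(-332 + 3/110) = -123*(-36517/110) = 4491591/110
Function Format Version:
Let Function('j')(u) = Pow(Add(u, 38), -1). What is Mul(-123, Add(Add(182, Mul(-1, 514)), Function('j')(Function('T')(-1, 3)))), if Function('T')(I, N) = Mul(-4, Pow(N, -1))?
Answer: Rational(4491591, 110) ≈ 40833.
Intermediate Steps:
Function('j')(u) = Pow(Add(38, u), -1)
Mul(-123, Add(Add(182, Mul(-1, 514)), Function('j')(Function('T')(-1, 3)))) = Mul(-123, Add(Add(182, Mul(-1, 514)), Pow(Add(38, Mul(-4, Pow(3, -1))), -1))) = Mul(-123, Add(Add(182, -514), Pow(Add(38, Mul(-4, Rational(1, 3))), -1))) = Mul(-123, Add(-332, Pow(Add(38, Rational(-4, 3)), -1))) = Mul(-123, Add(-332, Pow(Rational(110, 3), -1))) = Mul(-123, Add(-332, Rational(3, 110))) = Mul(-123, Rational(-36517, 110)) = Rational(4491591, 110)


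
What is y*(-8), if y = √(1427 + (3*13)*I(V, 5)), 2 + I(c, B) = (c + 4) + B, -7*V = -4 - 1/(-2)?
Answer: -4*√6878 ≈ -331.73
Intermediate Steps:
V = ½ (V = -(-4 - 1/(-2))/7 = -(-4 - 1*(-½))/7 = -(-4 + ½)/7 = -⅐*(-7/2) = ½ ≈ 0.50000)
I(c, B) = 2 + B + c (I(c, B) = -2 + ((c + 4) + B) = -2 + ((4 + c) + B) = -2 + (4 + B + c) = 2 + B + c)
y = √6878/2 (y = √(1427 + (3*13)*(2 + 5 + ½)) = √(1427 + 39*(15/2)) = √(1427 + 585/2) = √(3439/2) = √6878/2 ≈ 41.467)
y*(-8) = (√6878/2)*(-8) = -4*√6878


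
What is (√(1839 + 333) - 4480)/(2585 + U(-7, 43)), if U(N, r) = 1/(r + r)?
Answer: -385280/222311 + 172*√543/222311 ≈ -1.7150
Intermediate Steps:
U(N, r) = 1/(2*r)
(√(1839 + 333) - 4480)/(2585 + U(-7, 43)) = (√(1839 + 333) - 4480)/(2585 + (½)/43) = (√2172 - 4480)/(2585 + (½)*(1/43)) = (2*√543 - 4480)/(2585 + 1/86) = (-4480 + 2*√543)/(222311/86) = (-4480 + 2*√543)*(86/222311) = -385280/222311 + 172*√543/222311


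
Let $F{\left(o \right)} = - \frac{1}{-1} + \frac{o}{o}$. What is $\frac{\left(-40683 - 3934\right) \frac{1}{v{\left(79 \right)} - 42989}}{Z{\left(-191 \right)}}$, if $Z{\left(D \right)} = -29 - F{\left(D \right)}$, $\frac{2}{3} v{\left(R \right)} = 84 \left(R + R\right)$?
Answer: $- \frac{44617}{715511} \approx -0.062357$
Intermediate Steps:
$F{\left(o \right)} = 2$ ($F{\left(o \right)} = \left(-1\right) \left(-1\right) + 1 = 1 + 1 = 2$)
$v{\left(R \right)} = 252 R$ ($v{\left(R \right)} = \frac{3 \cdot 84 \left(R + R\right)}{2} = \frac{3 \cdot 84 \cdot 2 R}{2} = \frac{3 \cdot 168 R}{2} = 252 R$)
$Z{\left(D \right)} = -31$ ($Z{\left(D \right)} = -29 - 2 = -31$)
$\frac{\left(-40683 - 3934\right) \frac{1}{v{\left(79 \right)} - 42989}}{Z{\left(-191 \right)}} = \frac{\left(-40683 - 3934\right) \frac{1}{252 \cdot 79 - 42989}}{-31} = - \frac{44617}{19908 - 42989} \left(- \frac{1}{31}\right) = - \frac{44617}{-23081} \left(- \frac{1}{31}\right) = \left(-44617\right) \left(- \frac{1}{23081}\right) \left(- \frac{1}{31}\right) = \frac{44617}{23081} \left(- \frac{1}{31}\right) = - \frac{44617}{715511}$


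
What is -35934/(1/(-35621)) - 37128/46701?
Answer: 19925838040562/15567 ≈ 1.2800e+9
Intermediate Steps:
-35934/(1/(-35621)) - 37128/46701 = -35934/(-1/35621) - 37128*1/46701 = -35934*(-35621) - 12376/15567 = 1280005014 - 12376/15567 = 19925838040562/15567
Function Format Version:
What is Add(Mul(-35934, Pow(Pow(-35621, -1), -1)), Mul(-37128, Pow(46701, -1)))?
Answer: Rational(19925838040562, 15567) ≈ 1.2800e+9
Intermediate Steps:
Add(Mul(-35934, Pow(Pow(-35621, -1), -1)), Mul(-37128, Pow(46701, -1))) = Add(Mul(-35934, Pow(Rational(-1, 35621), -1)), Mul(-37128, Rational(1, 46701))) = Add(Mul(-35934, -35621), Rational(-12376, 15567)) = Add(1280005014, Rational(-12376, 15567)) = Rational(19925838040562, 15567)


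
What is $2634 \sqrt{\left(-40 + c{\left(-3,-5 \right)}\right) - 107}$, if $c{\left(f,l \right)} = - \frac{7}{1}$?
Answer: $2634 i \sqrt{154} \approx 32687.0 i$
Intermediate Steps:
$c{\left(f,l \right)} = -7$ ($c{\left(f,l \right)} = \left(-7\right) 1 = -7$)
$2634 \sqrt{\left(-40 + c{\left(-3,-5 \right)}\right) - 107} = 2634 \sqrt{\left(-40 - 7\right) - 107} = 2634 \sqrt{-47 - 107} = 2634 \sqrt{-154} = 2634 i \sqrt{154}$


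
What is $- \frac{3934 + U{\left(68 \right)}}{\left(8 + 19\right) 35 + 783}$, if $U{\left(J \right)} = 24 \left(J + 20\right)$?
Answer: $- \frac{3023}{864} \approx -3.4988$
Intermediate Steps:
$U{\left(J \right)} = 480 + 24 J$ ($U{\left(J \right)} = 24 \left(20 + J\right) = 480 + 24 J$)
$- \frac{3934 + U{\left(68 \right)}}{\left(8 + 19\right) 35 + 783} = - \frac{3934 + \left(480 + 24 \cdot 68\right)}{\left(8 + 19\right) 35 + 783} = - \frac{3934 + \left(480 + 1632\right)}{27 \cdot 35 + 783} = - \frac{3934 + 2112}{945 + 783} = - \frac{6046}{1728} = \left(-1\right) \frac{3023}{864} = - \frac{3023}{864}$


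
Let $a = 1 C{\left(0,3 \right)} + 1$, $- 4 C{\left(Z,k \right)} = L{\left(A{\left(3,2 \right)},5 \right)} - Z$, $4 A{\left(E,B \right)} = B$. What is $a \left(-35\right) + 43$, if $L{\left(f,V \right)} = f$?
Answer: $\frac{99}{8} \approx 12.375$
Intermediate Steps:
$A{\left(E,B \right)} = \frac{B}{4}$
$C{\left(Z,k \right)} = - \frac{1}{8} + \frac{Z}{4}$ ($C{\left(Z,k \right)} = - \frac{\frac{1}{4} \cdot 2 - Z}{4} = - \frac{\frac{1}{2} - Z}{4} = - \frac{1}{8} + \frac{Z}{4}$)
$a = \frac{7}{8}$ ($a = 1 \left(- \frac{1}{8} + \frac{1}{4} \cdot 0\right) + 1 = 1 \left(- \frac{1}{8} + 0\right) + 1 = 1 \left(- \frac{1}{8}\right) + 1 = - \frac{1}{8} + 1 = \frac{7}{8} \approx 0.875$)
$a \left(-35\right) + 43 = \frac{7}{8} \left(-35\right) + 43 = - \frac{245}{8} + 43 = \frac{99}{8}$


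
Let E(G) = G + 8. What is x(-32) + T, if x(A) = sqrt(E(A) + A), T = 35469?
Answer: 35469 + 2*I*sqrt(14) ≈ 35469.0 + 7.4833*I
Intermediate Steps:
E(G) = 8 + G
x(A) = sqrt(8 + 2*A) (x(A) = sqrt((8 + A) + A) = sqrt(8 + 2*A))
x(-32) + T = sqrt(8 + 2*(-32)) + 35469 = sqrt(8 - 64) + 35469 = sqrt(-56) + 35469 = 2*I*sqrt(14) + 35469 = 35469 + 2*I*sqrt(14)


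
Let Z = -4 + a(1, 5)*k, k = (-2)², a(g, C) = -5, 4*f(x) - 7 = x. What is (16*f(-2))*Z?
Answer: -480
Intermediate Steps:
f(x) = 7/4 + x/4
k = 4
Z = -24 (Z = -4 - 5*4 = -4 - 20 = -24)
(16*f(-2))*Z = (16*(7/4 + (¼)*(-2)))*(-24) = (16*(7/4 - ½))*(-24) = (16*(5/4))*(-24) = 20*(-24) = -480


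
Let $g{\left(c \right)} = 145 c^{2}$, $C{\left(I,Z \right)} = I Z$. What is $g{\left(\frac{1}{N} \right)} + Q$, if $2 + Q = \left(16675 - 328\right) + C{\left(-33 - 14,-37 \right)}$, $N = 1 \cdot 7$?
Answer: $\frac{886261}{49} \approx 18087.0$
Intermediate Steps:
$N = 7$
$Q = 18084$ ($Q = -2 + \left(\left(16675 - 328\right) + \left(-33 - 14\right) \left(-37\right)\right) = -2 + \left(16347 + \left(-33 - 14\right) \left(-37\right)\right) = -2 + \left(16347 - -1739\right) = -2 + \left(16347 + 1739\right) = -2 + 18086 = 18084$)
$g{\left(\frac{1}{N} \right)} + Q = 145 \left(\frac{1}{7}\right)^{2} + 18084 = \frac{145}{49} + 18084 = \frac{886261}{49}$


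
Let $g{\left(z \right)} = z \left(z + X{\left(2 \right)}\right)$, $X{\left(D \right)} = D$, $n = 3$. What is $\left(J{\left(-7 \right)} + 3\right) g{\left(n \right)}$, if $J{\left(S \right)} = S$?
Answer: $-60$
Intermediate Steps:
$g{\left(z \right)} = z \left(2 + z\right)$ ($g{\left(z \right)} = z \left(z + 2\right) = z \left(2 + z\right)$)
$\left(J{\left(-7 \right)} + 3\right) g{\left(n \right)} = \left(-7 + 3\right) 3 \left(2 + 3\right) = - 4 \cdot 3 \cdot 5 = \left(-4\right) 15 = -60$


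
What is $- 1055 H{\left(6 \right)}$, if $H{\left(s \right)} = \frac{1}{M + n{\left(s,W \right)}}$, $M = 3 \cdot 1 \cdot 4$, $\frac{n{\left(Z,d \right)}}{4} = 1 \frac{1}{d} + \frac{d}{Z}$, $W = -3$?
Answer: $- \frac{3165}{26} \approx -121.73$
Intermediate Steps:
$n{\left(Z,d \right)} = \frac{4}{d} + \frac{4 d}{Z}$ ($n{\left(Z,d \right)} = 4 \left(1 \frac{1}{d} + \frac{d}{Z}\right) = 4 \left(\frac{1}{d} + \frac{d}{Z}\right) = \frac{4}{d} + \frac{4 d}{Z}$)
$M = 12$ ($M = 3 \cdot 4 = 12$)
$H{\left(s \right)} = \frac{1}{\frac{32}{3} - \frac{12}{s}}$ ($H{\left(s \right)} = \frac{1}{12 + \left(\frac{4}{-3} + 4 \left(-3\right) \frac{1}{s}\right)} = \frac{1}{12 + \left(4 \left(- \frac{1}{3}\right) - \frac{12}{s}\right)} = \frac{1}{12 - \left(\frac{4}{3} + \frac{12}{s}\right)} = \frac{1}{\frac{32}{3} - \frac{12}{s}}$)
$- 1055 H{\left(6 \right)} = - 1055 \cdot \frac{3}{4} \cdot 6 \frac{1}{-9 + 8 \cdot 6} = - 1055 \cdot \frac{3}{4} \cdot 6 \frac{1}{-9 + 48} = - 1055 \cdot \frac{3}{4} \cdot 6 \cdot \frac{1}{39} = \left(-1055\right) \frac{3}{26} = - \frac{3165}{26}$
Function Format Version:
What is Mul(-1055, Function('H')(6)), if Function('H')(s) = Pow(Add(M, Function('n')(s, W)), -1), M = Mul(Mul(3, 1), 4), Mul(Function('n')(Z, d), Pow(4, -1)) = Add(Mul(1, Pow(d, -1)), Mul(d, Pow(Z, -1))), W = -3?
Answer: Rational(-3165, 26) ≈ -121.73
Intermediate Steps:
Function('n')(Z, d) = Add(Mul(4, Pow(d, -1)), Mul(4, d, Pow(Z, -1))) (Function('n')(Z, d) = Mul(4, Add(Mul(1, Pow(d, -1)), Mul(d, Pow(Z, -1)))) = Mul(4, Add(Pow(d, -1), Mul(d, Pow(Z, -1)))) = Add(Mul(4, Pow(d, -1)), Mul(4, d, Pow(Z, -1))))
M = 12 (M = Mul(3, 4) = 12)
Function('H')(s) = Pow(Add(Rational(32, 3), Mul(-12, Pow(s, -1))), -1) (Function('H')(s) = Pow(Add(12, Add(Mul(4, Pow(-3, -1)), Mul(4, -3, Pow(s, -1)))), -1) = Pow(Add(12, Add(Mul(4, Rational(-1, 3)), Mul(-12, Pow(s, -1)))), -1) = Pow(Add(12, Add(Rational(-4, 3), Mul(-12, Pow(s, -1)))), -1) = Pow(Add(Rational(32, 3), Mul(-12, Pow(s, -1))), -1))
Mul(-1055, Function('H')(6)) = Mul(-1055, Mul(Rational(3, 4), 6, Pow(Add(-9, Mul(8, 6)), -1))) = Mul(-1055, Mul(Rational(3, 4), 6, Pow(Add(-9, 48), -1))) = Mul(-1055, Mul(Rational(3, 4), 6, Pow(39, -1))) = Mul(-1055, Mul(Rational(3, 4), 6, Rational(1, 39))) = Mul(-1055, Rational(3, 26)) = Rational(-3165, 26)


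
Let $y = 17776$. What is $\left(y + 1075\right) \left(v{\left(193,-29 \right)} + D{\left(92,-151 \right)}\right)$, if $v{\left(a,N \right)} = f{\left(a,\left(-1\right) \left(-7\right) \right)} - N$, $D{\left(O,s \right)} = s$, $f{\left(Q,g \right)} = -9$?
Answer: $-2469481$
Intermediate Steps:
$v{\left(a,N \right)} = -9 - N$
$\left(y + 1075\right) \left(v{\left(193,-29 \right)} + D{\left(92,-151 \right)}\right) = \left(17776 + 1075\right) \left(\left(-9 - -29\right) - 151\right) = 18851 \left(\left(-9 + 29\right) - 151\right) = 18851 \left(20 - 151\right) = 18851 \left(-131\right) = -2469481$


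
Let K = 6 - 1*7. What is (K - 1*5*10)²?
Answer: 2601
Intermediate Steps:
K = -1 (K = 6 - 7 = -1)
(K - 1*5*10)² = (-1 - 1*5*10)² = (-1 - 5*10)² = (-1 - 50)² = (-51)² = 2601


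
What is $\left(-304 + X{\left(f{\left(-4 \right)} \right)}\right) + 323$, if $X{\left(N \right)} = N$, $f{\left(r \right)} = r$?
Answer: $15$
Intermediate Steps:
$\left(-304 + X{\left(f{\left(-4 \right)} \right)}\right) + 323 = \left(-304 - 4\right) + 323 = -308 + 323 = 15$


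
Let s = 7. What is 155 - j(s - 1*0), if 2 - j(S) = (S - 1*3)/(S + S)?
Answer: 1073/7 ≈ 153.29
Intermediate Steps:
j(S) = 2 - (-3 + S)/(2*S) (j(S) = 2 - (S - 1*3)/(S + S) = 2 - (S - 3)/(2*S) = 2 - (-3 + S)*1/(2*S) = 2 - (-3 + S)/(2*S))
155 - j(s - 1*0) = 155 - 3*(1 + (7 - 1*0))/(2*(7 - 1*0)) = 155 - 3*(1 + (7 + 0))/(2*(7 + 0)) = 155 - 3*(1 + 7)/(2*7) = 155 - 3*8/(2*7) = 155 - 1*12/7 = 155 - 12/7 = 1073/7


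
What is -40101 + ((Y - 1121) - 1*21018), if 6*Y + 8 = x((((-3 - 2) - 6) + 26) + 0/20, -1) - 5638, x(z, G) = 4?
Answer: -189541/3 ≈ -63180.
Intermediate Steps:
Y = -2821/3 (Y = -4/3 + (4 - 5638)/6 = -4/3 + (⅙)*(-5634) = -4/3 - 939 = -2821/3 ≈ -940.33)
-40101 + ((Y - 1121) - 1*21018) = -40101 + ((-2821/3 - 1121) - 1*21018) = -40101 + (-6184/3 - 21018) = -40101 - 69238/3 = -189541/3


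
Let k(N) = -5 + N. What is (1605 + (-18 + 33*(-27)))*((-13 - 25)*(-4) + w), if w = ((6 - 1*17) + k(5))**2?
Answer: 190008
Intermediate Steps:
w = 121 (w = ((6 - 1*17) + (-5 + 5))**2 = ((6 - 17) + 0)**2 = (-11 + 0)**2 = (-11)**2 = 121)
(1605 + (-18 + 33*(-27)))*((-13 - 25)*(-4) + w) = (1605 + (-18 + 33*(-27)))*((-13 - 25)*(-4) + 121) = (1605 + (-18 - 891))*(-38*(-4) + 121) = (1605 - 909)*(152 + 121) = 696*273 = 190008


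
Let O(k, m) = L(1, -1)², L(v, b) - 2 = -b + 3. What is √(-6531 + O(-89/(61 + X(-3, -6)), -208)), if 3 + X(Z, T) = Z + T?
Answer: I*√6495 ≈ 80.592*I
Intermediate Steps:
X(Z, T) = -3 + T + Z (X(Z, T) = -3 + (Z + T) = -3 + (T + Z) = -3 + T + Z)
L(v, b) = 5 - b (L(v, b) = 2 + (-b + 3) = 2 + (3 - b) = 5 - b)
O(k, m) = 36 (O(k, m) = (5 - 1*(-1))² = (5 + 1)² = 6² = 36)
√(-6531 + O(-89/(61 + X(-3, -6)), -208)) = √(-6531 + 36) = √(-6495) = I*√6495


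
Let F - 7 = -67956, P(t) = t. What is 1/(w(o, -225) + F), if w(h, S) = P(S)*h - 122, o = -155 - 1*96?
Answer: -1/11596 ≈ -8.6237e-5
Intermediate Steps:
o = -251 (o = -155 - 96 = -251)
w(h, S) = -122 + S*h (w(h, S) = S*h - 122 = -122 + S*h)
F = -67949 (F = 7 - 67956 = -67949)
1/(w(o, -225) + F) = 1/((-122 - 225*(-251)) - 67949) = 1/((-122 + 56475) - 67949) = 1/(56353 - 67949) = 1/(-11596) = -1/11596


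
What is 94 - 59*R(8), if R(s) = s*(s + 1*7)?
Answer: -6986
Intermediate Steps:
R(s) = s*(7 + s) (R(s) = s*(s + 7) = s*(7 + s))
94 - 59*R(8) = 94 - 472*(7 + 8) = 94 - 472*15 = 94 - 59*120 = 94 - 7080 = -6986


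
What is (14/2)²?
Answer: 49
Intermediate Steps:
(14/2)² = ((½)*14)² = 7² = 49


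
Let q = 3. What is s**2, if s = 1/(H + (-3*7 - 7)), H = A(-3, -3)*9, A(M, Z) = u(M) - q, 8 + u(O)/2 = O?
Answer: 1/64009 ≈ 1.5623e-5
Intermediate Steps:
u(O) = -16 + 2*O
A(M, Z) = -19 + 2*M (A(M, Z) = (-16 + 2*M) - 1*3 = (-16 + 2*M) - 3 = -19 + 2*M)
H = -225 (H = (-19 + 2*(-3))*9 = (-19 - 6)*9 = -25*9 = -225)
s = -1/253 (s = 1/(-225 + (-3*7 - 7)) = 1/(-225 + (-21 - 7)) = 1/(-225 - 28) = 1/(-253) = -1/253 ≈ -0.0039526)
s**2 = (-1/253)**2 = 1/64009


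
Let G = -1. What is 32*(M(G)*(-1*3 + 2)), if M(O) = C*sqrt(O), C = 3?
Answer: -96*I ≈ -96.0*I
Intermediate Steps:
M(O) = 3*sqrt(O)
32*(M(G)*(-1*3 + 2)) = 32*((3*sqrt(-1))*(-1*3 + 2)) = 32*((3*I)*(-3 + 2)) = 32*((3*I)*(-1)) = 32*(-3*I) = -96*I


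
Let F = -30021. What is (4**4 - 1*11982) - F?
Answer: 18295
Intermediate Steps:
(4**4 - 1*11982) - F = (4**4 - 1*11982) - 1*(-30021) = (256 - 11982) + 30021 = -11726 + 30021 = 18295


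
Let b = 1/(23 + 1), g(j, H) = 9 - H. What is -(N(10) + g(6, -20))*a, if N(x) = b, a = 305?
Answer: -212585/24 ≈ -8857.7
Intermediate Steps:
b = 1/24 ≈ 0.041667
N(x) = 1/24
-(N(10) + g(6, -20))*a = -(1/24 + (9 - 1*(-20)))*305 = -(1/24 + (9 + 20))*305 = -(1/24 + 29)*305 = -697*305/24 = -1*212585/24 = -212585/24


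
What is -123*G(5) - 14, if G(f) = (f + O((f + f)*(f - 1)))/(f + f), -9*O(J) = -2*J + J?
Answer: -781/6 ≈ -130.17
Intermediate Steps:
O(J) = J/9 (O(J) = -(-2*J + J)/9 = -(-1)*J/9 = J/9)
G(f) = (f + 2*f*(-1 + f)/9)/(2*f) (G(f) = (f + ((f + f)*(f - 1))/9)/(f + f) = (f + ((2*f)*(-1 + f))/9)/((2*f)) = (f + (2*f*(-1 + f))/9)*(1/(2*f)) = (f + 2*f*(-1 + f)/9)*(1/(2*f)) = (f + 2*f*(-1 + f)/9)/(2*f))
-123*G(5) - 14 = -123*(7/18 + (⅑)*5) - 14 = -123*(7/18 + 5/9) - 14 = -123*17/18 - 14 = -697/6 - 14 = -781/6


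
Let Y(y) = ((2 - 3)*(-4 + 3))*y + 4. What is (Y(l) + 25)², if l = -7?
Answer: 484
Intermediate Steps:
Y(y) = 4 + y (Y(y) = (-1*(-1))*y + 4 = 1*y + 4 = y + 4 = 4 + y)
(Y(l) + 25)² = ((4 - 7) + 25)² = (-3 + 25)² = 22² = 484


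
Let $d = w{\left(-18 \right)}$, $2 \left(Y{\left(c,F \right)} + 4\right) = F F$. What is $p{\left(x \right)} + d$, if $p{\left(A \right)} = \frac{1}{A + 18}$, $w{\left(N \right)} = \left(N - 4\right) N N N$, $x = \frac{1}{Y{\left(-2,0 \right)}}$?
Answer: $\frac{9109588}{71} \approx 1.283 \cdot 10^{5}$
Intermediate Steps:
$Y{\left(c,F \right)} = -4 + \frac{F^{2}}{2}$ ($Y{\left(c,F \right)} = -4 + \frac{F F}{2} = -4 + \frac{F^{2}}{2}$)
$x = - \frac{1}{4}$ ($x = \frac{1}{-4 + \frac{0^{2}}{2}} = \frac{1}{-4 + \frac{1}{2} \cdot 0} = \frac{1}{-4 + 0} = \frac{1}{-4} = - \frac{1}{4} \approx -0.25$)
$w{\left(N \right)} = N^{3} \left(-4 + N\right)$ ($w{\left(N \right)} = \left(-4 + N\right) N^{2} N = \left(-4 + N\right) N^{3} = N^{3} \left(-4 + N\right)$)
$d = 128304$ ($d = \left(-18\right)^{3} \left(-4 - 18\right) = \left(-5832\right) \left(-22\right) = 128304$)
$p{\left(A \right)} = \frac{1}{18 + A}$
$p{\left(x \right)} + d = \frac{1}{18 - \frac{1}{4}} + 128304 = \frac{1}{\frac{71}{4}} + 128304 = \frac{4}{71} + 128304 = \frac{9109588}{71}$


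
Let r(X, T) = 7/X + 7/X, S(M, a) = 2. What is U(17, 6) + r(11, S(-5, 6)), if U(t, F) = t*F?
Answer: 1136/11 ≈ 103.27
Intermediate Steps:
U(t, F) = F*t
r(X, T) = 14/X
U(17, 6) + r(11, S(-5, 6)) = 6*17 + 14/11 = 102 + 14*(1/11) = 102 + 14/11 = 1136/11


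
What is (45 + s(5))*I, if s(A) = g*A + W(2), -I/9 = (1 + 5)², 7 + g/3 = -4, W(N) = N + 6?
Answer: 36288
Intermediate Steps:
W(N) = 6 + N
g = -33 (g = -21 + 3*(-4) = -21 - 12 = -33)
I = -324 (I = -9*(1 + 5)² = -9*6² = -9*36 = -324)
s(A) = 8 - 33*A (s(A) = -33*A + (6 + 2) = -33*A + 8 = 8 - 33*A)
(45 + s(5))*I = (45 + (8 - 33*5))*(-324) = (45 + (8 - 165))*(-324) = (45 - 157)*(-324) = -112*(-324) = 36288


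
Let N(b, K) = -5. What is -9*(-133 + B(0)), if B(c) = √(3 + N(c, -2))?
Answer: 1197 - 9*I*√2 ≈ 1197.0 - 12.728*I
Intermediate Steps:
B(c) = I*√2 (B(c) = √(3 - 5) = √(-2) = I*√2)
-9*(-133 + B(0)) = -9*(-133 + I*√2) = 1197 - 9*I*√2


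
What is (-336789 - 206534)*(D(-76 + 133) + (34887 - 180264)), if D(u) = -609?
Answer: 79317551478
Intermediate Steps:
(-336789 - 206534)*(D(-76 + 133) + (34887 - 180264)) = (-336789 - 206534)*(-609 + (34887 - 180264)) = -543323*(-609 - 145377) = -543323*(-145986) = 79317551478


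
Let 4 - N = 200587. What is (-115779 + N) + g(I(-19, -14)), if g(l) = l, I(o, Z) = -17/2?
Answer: -632741/2 ≈ -3.1637e+5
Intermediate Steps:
I(o, Z) = -17/2 (I(o, Z) = -17*½ = -17/2)
N = -200583 (N = 4 - 1*200587 = 4 - 200587 = -200583)
(-115779 + N) + g(I(-19, -14)) = (-115779 - 200583) - 17/2 = -316362 - 17/2 = -632741/2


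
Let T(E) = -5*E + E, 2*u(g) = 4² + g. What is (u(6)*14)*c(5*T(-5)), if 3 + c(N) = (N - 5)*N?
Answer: 1462538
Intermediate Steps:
u(g) = 8 + g/2 (u(g) = (4² + g)/2 = (16 + g)/2 = 8 + g/2)
T(E) = -4*E
c(N) = -3 + N*(-5 + N) (c(N) = -3 + (N - 5)*N = -3 + (-5 + N)*N = -3 + N*(-5 + N))
(u(6)*14)*c(5*T(-5)) = ((8 + (½)*6)*14)*(-3 + (5*(-4*(-5)))² - 25*(-4*(-5))) = ((8 + 3)*14)*(-3 + (5*20)² - 25*20) = (11*14)*(-3 + 100² - 5*100) = 154*(-3 + 10000 - 500) = 154*9497 = 1462538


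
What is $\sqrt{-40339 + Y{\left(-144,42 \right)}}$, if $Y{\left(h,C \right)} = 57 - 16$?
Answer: $i \sqrt{40298} \approx 200.74 i$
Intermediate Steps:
$Y{\left(h,C \right)} = 41$
$\sqrt{-40339 + Y{\left(-144,42 \right)}} = \sqrt{-40339 + 41} = \sqrt{-40298} = i \sqrt{40298}$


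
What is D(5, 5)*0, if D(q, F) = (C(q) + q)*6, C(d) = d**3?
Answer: 0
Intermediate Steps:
D(q, F) = 6*q + 6*q**3 (D(q, F) = (q**3 + q)*6 = (q + q**3)*6 = 6*q + 6*q**3)
D(5, 5)*0 = (6*5*(1 + 5**2))*0 = (6*5*(1 + 25))*0 = (6*5*26)*0 = 780*0 = 0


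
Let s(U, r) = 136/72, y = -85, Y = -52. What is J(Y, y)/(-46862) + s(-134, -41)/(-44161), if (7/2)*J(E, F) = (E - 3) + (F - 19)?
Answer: 60406102/65188392633 ≈ 0.00092664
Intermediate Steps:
s(U, r) = 17/9 (s(U, r) = 136*(1/72) = 17/9)
J(E, F) = -44/7 + 2*E/7 + 2*F/7 (J(E, F) = 2*((E - 3) + (F - 19))/7 = 2*((-3 + E) + (-19 + F))/7 = 2*(-22 + E + F)/7 = -44/7 + 2*E/7 + 2*F/7)
J(Y, y)/(-46862) + s(-134, -41)/(-44161) = (-44/7 + (2/7)*(-52) + (2/7)*(-85))/(-46862) + (17/9)/(-44161) = (-44/7 - 104/7 - 170/7)*(-1/46862) + (17/9)*(-1/44161) = -318/7*(-1/46862) - 17/397449 = 159/164017 - 17/397449 = 60406102/65188392633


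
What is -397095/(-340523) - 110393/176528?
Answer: 32507030621/60111844144 ≈ 0.54078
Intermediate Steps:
-397095/(-340523) - 110393/176528 = -397095*(-1/340523) - 110393*1/176528 = 397095/340523 - 110393/176528 = 32507030621/60111844144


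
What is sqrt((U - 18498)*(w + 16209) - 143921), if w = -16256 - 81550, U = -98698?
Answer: sqrt(9562698091) ≈ 97789.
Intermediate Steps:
w = -97806
sqrt((U - 18498)*(w + 16209) - 143921) = sqrt((-98698 - 18498)*(-97806 + 16209) - 143921) = sqrt(-117196*(-81597) - 143921) = sqrt(9562842012 - 143921) = sqrt(9562698091)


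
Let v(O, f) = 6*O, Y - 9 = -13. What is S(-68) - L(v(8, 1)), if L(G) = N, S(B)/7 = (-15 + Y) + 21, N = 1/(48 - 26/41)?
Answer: 27147/1942 ≈ 13.979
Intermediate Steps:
Y = -4 (Y = 9 - 13 = -4)
N = 41/1942 (N = 1/(48 - 26*1/41) = 1/(48 - 26/41) = 1/(1942/41) = 41/1942 ≈ 0.021112)
S(B) = 14 (S(B) = 7*((-15 - 4) + 21) = 7*(-19 + 21) = 7*2 = 14)
L(G) = 41/1942
S(-68) - L(v(8, 1)) = 14 - 1*41/1942 = 14 - 41/1942 = 27147/1942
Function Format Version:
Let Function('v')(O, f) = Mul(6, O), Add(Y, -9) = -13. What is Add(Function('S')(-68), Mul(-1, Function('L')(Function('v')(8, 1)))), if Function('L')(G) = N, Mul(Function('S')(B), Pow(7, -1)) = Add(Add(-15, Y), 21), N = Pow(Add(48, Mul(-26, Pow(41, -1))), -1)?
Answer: Rational(27147, 1942) ≈ 13.979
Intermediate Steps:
Y = -4 (Y = Add(9, -13) = -4)
N = Rational(41, 1942) (N = Pow(Add(48, Mul(-26, Rational(1, 41))), -1) = Pow(Add(48, Rational(-26, 41)), -1) = Pow(Rational(1942, 41), -1) = Rational(41, 1942) ≈ 0.021112)
Function('S')(B) = 14 (Function('S')(B) = Mul(7, Add(Add(-15, -4), 21)) = Mul(7, Add(-19, 21)) = Mul(7, 2) = 14)
Function('L')(G) = Rational(41, 1942)
Add(Function('S')(-68), Mul(-1, Function('L')(Function('v')(8, 1)))) = Add(14, Mul(-1, Rational(41, 1942))) = Add(14, Rational(-41, 1942)) = Rational(27147, 1942)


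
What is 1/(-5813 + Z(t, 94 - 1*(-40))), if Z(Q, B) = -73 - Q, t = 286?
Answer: -1/6172 ≈ -0.00016202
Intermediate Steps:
1/(-5813 + Z(t, 94 - 1*(-40))) = 1/(-5813 + (-73 - 1*286)) = 1/(-5813 + (-73 - 286)) = 1/(-5813 - 359) = 1/(-6172) = -1/6172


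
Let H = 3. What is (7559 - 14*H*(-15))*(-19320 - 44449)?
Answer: -522204341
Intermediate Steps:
(7559 - 14*H*(-15))*(-19320 - 44449) = (7559 - 14*3*(-15))*(-19320 - 44449) = (7559 - 42*(-15))*(-63769) = (7559 + 630)*(-63769) = 8189*(-63769) = -522204341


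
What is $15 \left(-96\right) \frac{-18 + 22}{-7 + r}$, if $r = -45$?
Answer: $\frac{1440}{13} \approx 110.77$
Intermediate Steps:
$15 \left(-96\right) \frac{-18 + 22}{-7 + r} = 15 \left(-96\right) \frac{-18 + 22}{-7 - 45} = - 1440 \frac{4}{-52} = - 1440 \cdot 4 \left(- \frac{1}{52}\right) = \left(-1440\right) \left(- \frac{1}{13}\right) = \frac{1440}{13}$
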